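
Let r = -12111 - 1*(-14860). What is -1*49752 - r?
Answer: -52501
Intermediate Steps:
r = 2749 (r = -12111 + 14860 = 2749)
-1*49752 - r = -1*49752 - 1*2749 = -49752 - 2749 = -52501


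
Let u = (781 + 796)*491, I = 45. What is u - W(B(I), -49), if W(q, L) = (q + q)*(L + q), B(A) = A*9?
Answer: 485947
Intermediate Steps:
B(A) = 9*A
u = 774307 (u = 1577*491 = 774307)
W(q, L) = 2*q*(L + q) (W(q, L) = (2*q)*(L + q) = 2*q*(L + q))
u - W(B(I), -49) = 774307 - 2*9*45*(-49 + 9*45) = 774307 - 2*405*(-49 + 405) = 774307 - 2*405*356 = 774307 - 1*288360 = 774307 - 288360 = 485947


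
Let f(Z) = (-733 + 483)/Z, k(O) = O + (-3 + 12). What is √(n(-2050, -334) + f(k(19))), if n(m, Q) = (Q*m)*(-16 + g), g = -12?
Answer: 5*I*√150305414/14 ≈ 4378.5*I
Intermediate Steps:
n(m, Q) = -28*Q*m (n(m, Q) = (Q*m)*(-16 - 12) = (Q*m)*(-28) = -28*Q*m)
k(O) = 9 + O (k(O) = O + 9 = 9 + O)
f(Z) = -250/Z
√(n(-2050, -334) + f(k(19))) = √(-28*(-334)*(-2050) - 250/(9 + 19)) = √(-19171600 - 250/28) = √(-19171600 - 250*1/28) = √(-19171600 - 125/14) = √(-268402525/14) = 5*I*√150305414/14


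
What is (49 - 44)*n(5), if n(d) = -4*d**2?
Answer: -500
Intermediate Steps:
(49 - 44)*n(5) = (49 - 44)*(-4*5**2) = 5*(-4*25) = 5*(-100) = -500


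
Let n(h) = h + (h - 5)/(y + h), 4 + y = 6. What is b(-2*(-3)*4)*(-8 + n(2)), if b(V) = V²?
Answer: -3888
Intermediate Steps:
y = 2 (y = -4 + 6 = 2)
n(h) = h + (-5 + h)/(2 + h) (n(h) = h + (h - 5)/(2 + h) = h + (-5 + h)/(2 + h))
b(-2*(-3)*4)*(-8 + n(2)) = (-2*(-3)*4)²*(-8 + (-5 + 2² + 3*2)/(2 + 2)) = (6*4)²*(-8 + (-5 + 4 + 6)/4) = 24²*(-8 + (¼)*5) = 576*(-8 + 5/4) = 576*(-27/4) = -3888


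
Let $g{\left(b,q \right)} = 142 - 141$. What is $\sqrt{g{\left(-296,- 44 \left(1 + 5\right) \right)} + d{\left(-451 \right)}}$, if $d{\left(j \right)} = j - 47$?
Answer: $i \sqrt{497} \approx 22.293 i$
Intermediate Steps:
$d{\left(j \right)} = -47 + j$ ($d{\left(j \right)} = j - 47 = -47 + j$)
$g{\left(b,q \right)} = 1$
$\sqrt{g{\left(-296,- 44 \left(1 + 5\right) \right)} + d{\left(-451 \right)}} = \sqrt{1 - 498} = \sqrt{-497} = i \sqrt{497}$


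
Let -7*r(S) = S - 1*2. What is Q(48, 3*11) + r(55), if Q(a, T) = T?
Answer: 178/7 ≈ 25.429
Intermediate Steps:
r(S) = 2/7 - S/7 (r(S) = -(S - 1*2)/7 = -(S - 2)/7 = -(-2 + S)/7 = 2/7 - S/7)
Q(48, 3*11) + r(55) = 3*11 + (2/7 - ⅐*55) = 33 + (2/7 - 55/7) = 33 - 53/7 = 178/7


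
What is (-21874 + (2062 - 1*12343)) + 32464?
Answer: 309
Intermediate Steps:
(-21874 + (2062 - 1*12343)) + 32464 = (-21874 + (2062 - 12343)) + 32464 = (-21874 - 10281) + 32464 = -32155 + 32464 = 309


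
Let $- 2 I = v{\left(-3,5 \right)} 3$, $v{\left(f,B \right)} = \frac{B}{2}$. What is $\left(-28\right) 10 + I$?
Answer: $- \frac{1135}{4} \approx -283.75$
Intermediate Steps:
$v{\left(f,B \right)} = \frac{B}{2}$ ($v{\left(f,B \right)} = B \frac{1}{2} = \frac{B}{2}$)
$I = - \frac{15}{4}$ ($I = - \frac{\frac{1}{2} \cdot 5 \cdot 3}{2} = - \frac{\frac{5}{2} \cdot 3}{2} = \left(- \frac{1}{2}\right) \frac{15}{2} = - \frac{15}{4} \approx -3.75$)
$\left(-28\right) 10 + I = \left(-28\right) 10 - \frac{15}{4} = -280 - \frac{15}{4} = - \frac{1135}{4}$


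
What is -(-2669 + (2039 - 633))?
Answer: 1263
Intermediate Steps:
-(-2669 + (2039 - 633)) = -(-2669 + 1406) = -1*(-1263) = 1263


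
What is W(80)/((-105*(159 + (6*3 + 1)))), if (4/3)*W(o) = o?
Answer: -2/623 ≈ -0.0032103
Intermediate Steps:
W(o) = 3*o/4
W(80)/((-105*(159 + (6*3 + 1)))) = ((3/4)*80)/((-105*(159 + (6*3 + 1)))) = 60/((-105*(159 + (18 + 1)))) = 60/((-105*(159 + 19))) = 60/((-105*178)) = 60/(-18690) = 60*(-1/18690) = -2/623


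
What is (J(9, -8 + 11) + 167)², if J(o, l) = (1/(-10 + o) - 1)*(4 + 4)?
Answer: 22801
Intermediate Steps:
J(o, l) = -8 + 8/(-10 + o) (J(o, l) = (-1 + 1/(-10 + o))*8 = -8 + 8/(-10 + o))
(J(9, -8 + 11) + 167)² = (8*(11 - 1*9)/(-10 + 9) + 167)² = (8*(11 - 9)/(-1) + 167)² = (8*(-1)*2 + 167)² = (-16 + 167)² = 151² = 22801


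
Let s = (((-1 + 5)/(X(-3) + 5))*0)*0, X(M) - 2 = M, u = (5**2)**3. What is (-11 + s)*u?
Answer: -171875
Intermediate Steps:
u = 15625 (u = 25**3 = 15625)
X(M) = 2 + M
s = 0 (s = (((-1 + 5)/((2 - 3) + 5))*0)*0 = ((4/(-1 + 5))*0)*0 = ((4/4)*0)*0 = ((4*(1/4))*0)*0 = (1*0)*0 = 0*0 = 0)
(-11 + s)*u = (-11 + 0)*15625 = -11*15625 = -171875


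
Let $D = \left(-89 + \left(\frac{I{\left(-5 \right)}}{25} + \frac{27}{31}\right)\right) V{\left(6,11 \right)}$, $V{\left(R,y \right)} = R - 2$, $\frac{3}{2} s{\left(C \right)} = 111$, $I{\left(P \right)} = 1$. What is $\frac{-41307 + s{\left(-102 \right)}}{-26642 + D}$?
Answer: $\frac{31955575}{20920626} \approx 1.5275$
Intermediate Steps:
$s{\left(C \right)} = 74$ ($s{\left(C \right)} = \frac{2}{3} \cdot 111 = 74$)
$V{\left(R,y \right)} = -2 + R$ ($V{\left(R,y \right)} = R - 2 = -2 + R$)
$D = - \frac{273076}{775}$ ($D = \left(-89 + \left(1 \cdot \frac{1}{25} + \frac{27}{31}\right)\right) \left(-2 + 6\right) = \left(-89 + \left(1 \cdot \frac{1}{25} + 27 \cdot \frac{1}{31}\right)\right) 4 = \left(-89 + \left(\frac{1}{25} + \frac{27}{31}\right)\right) 4 = \left(-89 + \frac{706}{775}\right) 4 = \left(- \frac{68269}{775}\right) 4 = - \frac{273076}{775} \approx -352.36$)
$\frac{-41307 + s{\left(-102 \right)}}{-26642 + D} = \frac{-41307 + 74}{-26642 - \frac{273076}{775}} = - \frac{41233}{- \frac{20920626}{775}} = \left(-41233\right) \left(- \frac{775}{20920626}\right) = \frac{31955575}{20920626}$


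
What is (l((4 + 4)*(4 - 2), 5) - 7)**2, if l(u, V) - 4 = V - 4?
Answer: 4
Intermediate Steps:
l(u, V) = V (l(u, V) = 4 + (V - 4) = 4 + (-4 + V) = V)
(l((4 + 4)*(4 - 2), 5) - 7)**2 = (5 - 7)**2 = (-2)**2 = 4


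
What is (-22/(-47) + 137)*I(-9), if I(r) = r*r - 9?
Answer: 465192/47 ≈ 9897.7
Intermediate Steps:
I(r) = -9 + r² (I(r) = r² - 9 = -9 + r²)
(-22/(-47) + 137)*I(-9) = (-22/(-47) + 137)*(-9 + (-9)²) = (-22*(-1/47) + 137)*(-9 + 81) = (22/47 + 137)*72 = (6461/47)*72 = 465192/47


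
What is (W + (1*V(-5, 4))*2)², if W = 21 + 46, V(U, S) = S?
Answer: 5625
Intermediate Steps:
W = 67
(W + (1*V(-5, 4))*2)² = (67 + (1*4)*2)² = (67 + 4*2)² = (67 + 8)² = 75² = 5625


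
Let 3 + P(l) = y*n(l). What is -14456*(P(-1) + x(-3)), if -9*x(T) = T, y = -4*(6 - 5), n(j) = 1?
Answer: 289120/3 ≈ 96373.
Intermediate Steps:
y = -4 (y = -4*1 = -4)
P(l) = -7 (P(l) = -3 - 4*1 = -3 - 4 = -7)
x(T) = -T/9
-14456*(P(-1) + x(-3)) = -14456*(-7 - ⅑*(-3)) = -14456*(-7 + ⅓) = -14456*(-20/3) = 289120/3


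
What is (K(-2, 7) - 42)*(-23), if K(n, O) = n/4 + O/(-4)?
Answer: 4071/4 ≈ 1017.8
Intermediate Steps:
K(n, O) = -O/4 + n/4 (K(n, O) = n*(¼) + O*(-¼) = n/4 - O/4 = -O/4 + n/4)
(K(-2, 7) - 42)*(-23) = ((-¼*7 + (¼)*(-2)) - 42)*(-23) = ((-7/4 - ½) - 42)*(-23) = (-9/4 - 42)*(-23) = -177/4*(-23) = 4071/4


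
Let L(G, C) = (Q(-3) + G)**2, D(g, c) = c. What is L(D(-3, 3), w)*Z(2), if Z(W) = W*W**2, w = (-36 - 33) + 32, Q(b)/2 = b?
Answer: 72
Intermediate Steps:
Q(b) = 2*b
w = -37 (w = -69 + 32 = -37)
Z(W) = W**3
L(G, C) = (-6 + G)**2 (L(G, C) = (2*(-3) + G)**2 = (-6 + G)**2)
L(D(-3, 3), w)*Z(2) = (-6 + 3)**2*2**3 = (-3)**2*8 = 9*8 = 72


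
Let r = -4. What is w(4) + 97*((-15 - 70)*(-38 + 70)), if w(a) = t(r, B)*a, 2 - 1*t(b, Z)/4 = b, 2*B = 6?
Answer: -263744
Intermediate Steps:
B = 3 (B = (1/2)*6 = 3)
t(b, Z) = 8 - 4*b
w(a) = 24*a (w(a) = (8 - 4*(-4))*a = (8 + 16)*a = 24*a)
w(4) + 97*((-15 - 70)*(-38 + 70)) = 24*4 + 97*((-15 - 70)*(-38 + 70)) = 96 + 97*(-85*32) = 96 + 97*(-2720) = 96 - 263840 = -263744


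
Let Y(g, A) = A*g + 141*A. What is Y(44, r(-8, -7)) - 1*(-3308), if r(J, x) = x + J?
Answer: 533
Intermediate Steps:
r(J, x) = J + x
Y(g, A) = 141*A + A*g
Y(44, r(-8, -7)) - 1*(-3308) = (-8 - 7)*(141 + 44) - 1*(-3308) = -15*185 + 3308 = -2775 + 3308 = 533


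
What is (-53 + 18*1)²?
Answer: 1225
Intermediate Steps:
(-53 + 18*1)² = (-53 + 18)² = (-35)² = 1225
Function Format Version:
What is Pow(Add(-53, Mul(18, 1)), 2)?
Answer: 1225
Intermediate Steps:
Pow(Add(-53, Mul(18, 1)), 2) = Pow(Add(-53, 18), 2) = Pow(-35, 2) = 1225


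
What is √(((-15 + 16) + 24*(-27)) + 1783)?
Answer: 4*√71 ≈ 33.705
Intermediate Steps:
√(((-15 + 16) + 24*(-27)) + 1783) = √((1 - 648) + 1783) = √(-647 + 1783) = √1136 = 4*√71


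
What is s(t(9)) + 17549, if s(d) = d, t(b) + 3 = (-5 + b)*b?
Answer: 17582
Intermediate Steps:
t(b) = -3 + b*(-5 + b) (t(b) = -3 + (-5 + b)*b = -3 + b*(-5 + b))
s(t(9)) + 17549 = (-3 + 9² - 5*9) + 17549 = (-3 + 81 - 45) + 17549 = 33 + 17549 = 17582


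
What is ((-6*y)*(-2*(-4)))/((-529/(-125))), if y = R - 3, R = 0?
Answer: 18000/529 ≈ 34.026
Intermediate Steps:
y = -3 (y = 0 - 3 = -3)
((-6*y)*(-2*(-4)))/((-529/(-125))) = ((-6*(-3))*(-2*(-4)))/((-529/(-125))) = (18*8)/((-529*(-1/125))) = 144/(529/125) = 144*(125/529) = 18000/529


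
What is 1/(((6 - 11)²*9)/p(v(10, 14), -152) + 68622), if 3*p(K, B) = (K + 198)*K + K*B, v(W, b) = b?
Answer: 56/3842877 ≈ 1.4572e-5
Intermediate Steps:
p(K, B) = B*K/3 + K*(198 + K)/3 (p(K, B) = ((K + 198)*K + K*B)/3 = ((198 + K)*K + B*K)/3 = (K*(198 + K) + B*K)/3 = (B*K + K*(198 + K))/3 = B*K/3 + K*(198 + K)/3)
1/(((6 - 11)²*9)/p(v(10, 14), -152) + 68622) = 1/(((6 - 11)²*9)/(((⅓)*14*(198 - 152 + 14))) + 68622) = 1/(((-5)²*9)/(((⅓)*14*60)) + 68622) = 1/((25*9)/280 + 68622) = 1/(225*(1/280) + 68622) = 1/(45/56 + 68622) = 1/(3842877/56) = 56/3842877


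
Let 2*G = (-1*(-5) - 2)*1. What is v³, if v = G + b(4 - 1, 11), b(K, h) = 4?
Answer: 1331/8 ≈ 166.38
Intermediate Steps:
G = 3/2 (G = ((-1*(-5) - 2)*1)/2 = ((5 - 2)*1)/2 = (3*1)/2 = (½)*3 = 3/2 ≈ 1.5000)
v = 11/2 (v = 3/2 + 4 = 11/2 ≈ 5.5000)
v³ = (11/2)³ = 1331/8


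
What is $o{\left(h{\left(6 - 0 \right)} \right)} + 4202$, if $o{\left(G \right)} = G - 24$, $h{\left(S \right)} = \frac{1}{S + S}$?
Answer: $\frac{50137}{12} \approx 4178.1$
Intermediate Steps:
$h{\left(S \right)} = \frac{1}{2 S}$
$o{\left(G \right)} = -24 + G$
$o{\left(h{\left(6 - 0 \right)} \right)} + 4202 = \left(-24 + \frac{1}{2 \left(6 - 0\right)}\right) + 4202 = \left(-24 + \frac{1}{2 \left(6 + 0\right)}\right) + 4202 = \left(-24 + \frac{1}{2 \cdot 6}\right) + 4202 = \left(-24 + \frac{1}{2} \cdot \frac{1}{6}\right) + 4202 = \left(-24 + \frac{1}{12}\right) + 4202 = - \frac{287}{12} + 4202 = \frac{50137}{12}$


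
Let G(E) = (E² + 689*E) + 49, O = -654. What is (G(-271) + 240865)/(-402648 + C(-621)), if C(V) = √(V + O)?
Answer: -17130793376/54041804393 - 638180*I*√51/162125413179 ≈ -0.31699 - 2.8111e-5*I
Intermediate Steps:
C(V) = √(-654 + V) (C(V) = √(V - 654) = √(-654 + V))
G(E) = 49 + E² + 689*E
(G(-271) + 240865)/(-402648 + C(-621)) = ((49 + (-271)² + 689*(-271)) + 240865)/(-402648 + √(-654 - 621)) = ((49 + 73441 - 186719) + 240865)/(-402648 + √(-1275)) = (-113229 + 240865)/(-402648 + 5*I*√51) = 127636/(-402648 + 5*I*√51)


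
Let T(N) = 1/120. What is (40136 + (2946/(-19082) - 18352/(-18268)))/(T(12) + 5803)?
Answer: 209869554781080/30343058034667 ≈ 6.9166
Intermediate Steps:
T(N) = 1/120
(40136 + (2946/(-19082) - 18352/(-18268)))/(T(12) + 5803) = (40136 + (2946/(-19082) - 18352/(-18268)))/(1/120 + 5803) = (40136 + (2946*(-1/19082) - 18352*(-1/18268)))/(696361/120) = (40136 + (-1473/9541 + 4588/4567))*(120/696361) = (40136 + 37046917/43573747)*(120/696361) = (1748912956509/43573747)*(120/696361) = 209869554781080/30343058034667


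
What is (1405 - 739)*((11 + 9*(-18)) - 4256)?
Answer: -2935062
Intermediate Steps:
(1405 - 739)*((11 + 9*(-18)) - 4256) = 666*((11 - 162) - 4256) = 666*(-151 - 4256) = 666*(-4407) = -2935062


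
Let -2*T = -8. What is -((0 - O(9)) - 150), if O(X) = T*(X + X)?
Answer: 222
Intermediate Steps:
T = 4 (T = -½*(-8) = 4)
O(X) = 8*X (O(X) = 4*(X + X) = 4*(2*X) = 8*X)
-((0 - O(9)) - 150) = -((0 - 8*9) - 150) = -((0 - 1*72) - 150) = -((0 - 72) - 150) = -(-72 - 150) = -1*(-222) = 222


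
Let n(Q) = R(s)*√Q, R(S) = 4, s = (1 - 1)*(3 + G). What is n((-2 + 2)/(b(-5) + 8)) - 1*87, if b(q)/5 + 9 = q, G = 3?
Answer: -87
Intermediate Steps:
b(q) = -45 + 5*q
s = 0 (s = (1 - 1)*(3 + 3) = 0*6 = 0)
n(Q) = 4*√Q
n((-2 + 2)/(b(-5) + 8)) - 1*87 = 4*√((-2 + 2)/((-45 + 5*(-5)) + 8)) - 1*87 = 4*√(0/((-45 - 25) + 8)) - 87 = 4*√(0/(-70 + 8)) - 87 = 4*√(0/(-62)) - 87 = 4*√(0*(-1/62)) - 87 = 4*√0 - 87 = 4*0 - 87 = 0 - 87 = -87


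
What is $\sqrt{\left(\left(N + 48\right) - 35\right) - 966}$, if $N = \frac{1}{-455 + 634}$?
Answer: $\frac{81 i \sqrt{4654}}{179} \approx 30.871 i$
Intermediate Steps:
$N = \frac{1}{179} \approx 0.0055866$
$\sqrt{\left(\left(N + 48\right) - 35\right) - 966} = \sqrt{\left(\left(\frac{1}{179} + 48\right) - 35\right) - 966} = \sqrt{\left(\frac{8593}{179} - 35\right) - 966} = \sqrt{\frac{2328}{179} - 966} = \sqrt{- \frac{170586}{179}} = \frac{81 i \sqrt{4654}}{179}$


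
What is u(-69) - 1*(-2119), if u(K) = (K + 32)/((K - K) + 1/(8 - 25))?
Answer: 2748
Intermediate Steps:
u(K) = -544 - 17*K (u(K) = (32 + K)/(0 + 1/(-17)) = (32 + K)/(0 - 1/17) = (32 + K)/(-1/17) = (32 + K)*(-17) = -544 - 17*K)
u(-69) - 1*(-2119) = (-544 - 17*(-69)) - 1*(-2119) = (-544 + 1173) + 2119 = 629 + 2119 = 2748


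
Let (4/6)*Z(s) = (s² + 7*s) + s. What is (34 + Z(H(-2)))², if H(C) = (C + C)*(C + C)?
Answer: 372100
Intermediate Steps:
H(C) = 4*C² (H(C) = (2*C)*(2*C) = 4*C²)
Z(s) = 12*s + 3*s²/2 (Z(s) = 3*((s² + 7*s) + s)/2 = 3*(s² + 8*s)/2 = 12*s + 3*s²/2)
(34 + Z(H(-2)))² = (34 + 3*(4*(-2)²)*(8 + 4*(-2)²)/2)² = (34 + 3*(4*4)*(8 + 4*4)/2)² = (34 + (3/2)*16*(8 + 16))² = (34 + (3/2)*16*24)² = (34 + 576)² = 610² = 372100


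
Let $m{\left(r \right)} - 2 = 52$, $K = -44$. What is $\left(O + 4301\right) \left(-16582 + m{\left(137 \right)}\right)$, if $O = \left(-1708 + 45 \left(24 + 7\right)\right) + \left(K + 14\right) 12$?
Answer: $-59963584$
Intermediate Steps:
$m{\left(r \right)} = 54$ ($m{\left(r \right)} = 2 + 52 = 54$)
$O = -673$ ($O = \left(-1708 + 45 \left(24 + 7\right)\right) + \left(-44 + 14\right) 12 = \left(-1708 + 45 \cdot 31\right) - 360 = \left(-1708 + 1395\right) - 360 = -313 - 360 = -673$)
$\left(O + 4301\right) \left(-16582 + m{\left(137 \right)}\right) = \left(-673 + 4301\right) \left(-16582 + 54\right) = 3628 \left(-16528\right) = -59963584$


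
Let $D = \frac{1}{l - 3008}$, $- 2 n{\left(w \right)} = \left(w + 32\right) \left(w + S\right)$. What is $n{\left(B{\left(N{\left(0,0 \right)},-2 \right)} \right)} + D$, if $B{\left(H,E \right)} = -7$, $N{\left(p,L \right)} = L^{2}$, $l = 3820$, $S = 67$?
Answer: $- \frac{608999}{812} \approx -750.0$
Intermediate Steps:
$n{\left(w \right)} = - \frac{\left(32 + w\right) \left(67 + w\right)}{2}$ ($n{\left(w \right)} = - \frac{\left(w + 32\right) \left(w + 67\right)}{2} = - \frac{\left(32 + w\right) \left(67 + w\right)}{2}$)
$D = \frac{1}{812}$ ($D = \frac{1}{3820 - 3008} = \frac{1}{812} \approx 0.0012315$)
$n{\left(B{\left(N{\left(0,0 \right)},-2 \right)} \right)} + D = \left(-1072 - - \frac{693}{2} - \frac{\left(-7\right)^{2}}{2}\right) + \frac{1}{812} = \left(-1072 + \frac{693}{2} - \frac{49}{2}\right) + \frac{1}{812} = -750 + \frac{1}{812} = - \frac{608999}{812}$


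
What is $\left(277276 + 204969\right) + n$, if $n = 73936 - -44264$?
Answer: $600445$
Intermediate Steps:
$n = 118200$ ($n = 73936 + 44264 = 118200$)
$\left(277276 + 204969\right) + n = \left(277276 + 204969\right) + 118200 = 482245 + 118200 = 600445$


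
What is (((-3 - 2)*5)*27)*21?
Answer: -14175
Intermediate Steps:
(((-3 - 2)*5)*27)*21 = (-5*5*27)*21 = -25*27*21 = -675*21 = -14175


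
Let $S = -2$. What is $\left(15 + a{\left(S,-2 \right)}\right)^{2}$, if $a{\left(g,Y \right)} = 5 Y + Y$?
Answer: $9$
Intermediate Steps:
$a{\left(g,Y \right)} = 6 Y$
$\left(15 + a{\left(S,-2 \right)}\right)^{2} = \left(15 + 6 \left(-2\right)\right)^{2} = \left(15 - 12\right)^{2} = 3^{2} = 9$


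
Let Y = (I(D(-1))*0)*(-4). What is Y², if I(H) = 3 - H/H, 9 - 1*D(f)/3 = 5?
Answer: 0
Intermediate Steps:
D(f) = 12 (D(f) = 27 - 3*5 = 27 - 15 = 12)
I(H) = 2 (I(H) = 3 - 1*1 = 3 - 1 = 2)
Y = 0 (Y = (2*0)*(-4) = 0*(-4) = 0)
Y² = 0² = 0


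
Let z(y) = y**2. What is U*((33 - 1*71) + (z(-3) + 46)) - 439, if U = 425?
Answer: 6786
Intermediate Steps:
U*((33 - 1*71) + (z(-3) + 46)) - 439 = 425*((33 - 1*71) + ((-3)**2 + 46)) - 439 = 425*((33 - 71) + (9 + 46)) - 439 = 425*(-38 + 55) - 439 = 425*17 - 439 = 7225 - 439 = 6786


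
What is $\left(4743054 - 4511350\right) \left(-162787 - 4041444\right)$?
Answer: $-974137139624$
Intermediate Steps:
$\left(4743054 - 4511350\right) \left(-162787 - 4041444\right) = 231704 \left(-4204231\right) = -974137139624$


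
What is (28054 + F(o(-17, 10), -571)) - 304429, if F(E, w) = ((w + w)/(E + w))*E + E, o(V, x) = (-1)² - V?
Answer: -152804865/553 ≈ -2.7632e+5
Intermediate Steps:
o(V, x) = 1 - V
F(E, w) = E + 2*E*w/(E + w) (F(E, w) = ((2*w)/(E + w))*E + E = (2*w/(E + w))*E + E = 2*E*w/(E + w) + E = E + 2*E*w/(E + w))
(28054 + F(o(-17, 10), -571)) - 304429 = (28054 + (1 - 1*(-17))*((1 - 1*(-17)) + 3*(-571))/((1 - 1*(-17)) - 571)) - 304429 = (28054 + (1 + 17)*((1 + 17) - 1713)/((1 + 17) - 571)) - 304429 = (28054 + 18*(18 - 1713)/(18 - 571)) - 304429 = (28054 + 18*(-1695)/(-553)) - 304429 = (28054 + 18*(-1/553)*(-1695)) - 304429 = (28054 + 30510/553) - 304429 = 15544372/553 - 304429 = -152804865/553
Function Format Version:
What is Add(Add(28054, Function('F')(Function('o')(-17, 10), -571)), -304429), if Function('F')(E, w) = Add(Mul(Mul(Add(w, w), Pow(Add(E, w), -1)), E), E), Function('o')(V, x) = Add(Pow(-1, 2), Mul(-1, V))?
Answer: Rational(-152804865, 553) ≈ -2.7632e+5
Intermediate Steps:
Function('o')(V, x) = Add(1, Mul(-1, V))
Function('F')(E, w) = Add(E, Mul(2, E, w, Pow(Add(E, w), -1))) (Function('F')(E, w) = Add(Mul(Mul(Mul(2, w), Pow(Add(E, w), -1)), E), E) = Add(Mul(Mul(2, w, Pow(Add(E, w), -1)), E), E) = Add(Mul(2, E, w, Pow(Add(E, w), -1)), E) = Add(E, Mul(2, E, w, Pow(Add(E, w), -1))))
Add(Add(28054, Function('F')(Function('o')(-17, 10), -571)), -304429) = Add(Add(28054, Mul(Add(1, Mul(-1, -17)), Pow(Add(Add(1, Mul(-1, -17)), -571), -1), Add(Add(1, Mul(-1, -17)), Mul(3, -571)))), -304429) = Add(Add(28054, Mul(Add(1, 17), Pow(Add(Add(1, 17), -571), -1), Add(Add(1, 17), -1713))), -304429) = Add(Add(28054, Mul(18, Pow(Add(18, -571), -1), Add(18, -1713))), -304429) = Add(Add(28054, Mul(18, Pow(-553, -1), -1695)), -304429) = Add(Add(28054, Mul(18, Rational(-1, 553), -1695)), -304429) = Add(Add(28054, Rational(30510, 553)), -304429) = Add(Rational(15544372, 553), -304429) = Rational(-152804865, 553)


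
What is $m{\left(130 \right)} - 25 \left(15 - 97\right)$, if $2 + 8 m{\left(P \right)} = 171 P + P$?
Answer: $\frac{19379}{4} \approx 4844.8$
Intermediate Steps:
$m{\left(P \right)} = - \frac{1}{4} + \frac{43 P}{2}$ ($m{\left(P \right)} = - \frac{1}{4} + \frac{171 P + P}{8} = - \frac{1}{4} + \frac{172 P}{8} = - \frac{1}{4} + \frac{43 P}{2}$)
$m{\left(130 \right)} - 25 \left(15 - 97\right) = \left(- \frac{1}{4} + \frac{43}{2} \cdot 130\right) - 25 \left(15 - 97\right) = \left(- \frac{1}{4} + 2795\right) - -2050 = \frac{11179}{4} + 2050 = \frac{19379}{4}$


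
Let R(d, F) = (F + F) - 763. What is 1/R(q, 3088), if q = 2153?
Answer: 1/5413 ≈ 0.00018474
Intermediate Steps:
R(d, F) = -763 + 2*F (R(d, F) = 2*F - 763 = -763 + 2*F)
1/R(q, 3088) = 1/(-763 + 2*3088) = 1/(-763 + 6176) = 1/5413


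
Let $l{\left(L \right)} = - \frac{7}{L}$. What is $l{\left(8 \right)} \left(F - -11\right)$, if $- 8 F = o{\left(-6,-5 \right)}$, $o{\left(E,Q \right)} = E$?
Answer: $- \frac{329}{32} \approx -10.281$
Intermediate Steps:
$F = \frac{3}{4}$ ($F = \left(- \frac{1}{8}\right) \left(-6\right) = \frac{3}{4} \approx 0.75$)
$l{\left(8 \right)} \left(F - -11\right) = - \frac{7}{8} \left(\frac{3}{4} - -11\right) = \left(-7\right) \frac{1}{8} \left(\frac{3}{4} + 11\right) = \left(- \frac{7}{8}\right) \frac{47}{4} = - \frac{329}{32}$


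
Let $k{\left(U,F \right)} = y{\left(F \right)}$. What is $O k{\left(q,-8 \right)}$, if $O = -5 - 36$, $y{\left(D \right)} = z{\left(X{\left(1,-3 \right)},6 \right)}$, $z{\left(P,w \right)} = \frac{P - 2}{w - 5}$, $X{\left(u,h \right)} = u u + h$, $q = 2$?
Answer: $164$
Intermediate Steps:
$X{\left(u,h \right)} = h + u^{2}$ ($X{\left(u,h \right)} = u^{2} + h = h + u^{2}$)
$z{\left(P,w \right)} = \frac{-2 + P}{-5 + w}$
$y{\left(D \right)} = -4$ ($y{\left(D \right)} = \frac{-2 - \left(3 - 1^{2}\right)}{-5 + 6} = \frac{-2 + \left(-3 + 1\right)}{1} = 1 \left(-2 - 2\right) = 1 \left(-4\right) = -4$)
$k{\left(U,F \right)} = -4$
$O = -41$ ($O = -5 - 36 = -41$)
$O k{\left(q,-8 \right)} = \left(-41\right) \left(-4\right) = 164$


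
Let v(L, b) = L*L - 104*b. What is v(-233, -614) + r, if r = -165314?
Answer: -47169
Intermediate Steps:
v(L, b) = L² - 104*b
v(-233, -614) + r = ((-233)² - 104*(-614)) - 165314 = (54289 + 63856) - 165314 = 118145 - 165314 = -47169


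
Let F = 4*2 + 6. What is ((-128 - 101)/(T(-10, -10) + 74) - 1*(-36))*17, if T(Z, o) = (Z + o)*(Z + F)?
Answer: 7565/6 ≈ 1260.8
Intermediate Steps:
F = 14 (F = 8 + 6 = 14)
T(Z, o) = (14 + Z)*(Z + o) (T(Z, o) = (Z + o)*(Z + 14) = (Z + o)*(14 + Z) = (14 + Z)*(Z + o))
((-128 - 101)/(T(-10, -10) + 74) - 1*(-36))*17 = ((-128 - 101)/(((-10)² + 14*(-10) + 14*(-10) - 10*(-10)) + 74) - 1*(-36))*17 = (-229/((100 - 140 - 140 + 100) + 74) + 36)*17 = (-229/(-80 + 74) + 36)*17 = (-229/(-6) + 36)*17 = (-229*(-⅙) + 36)*17 = (229/6 + 36)*17 = (445/6)*17 = 7565/6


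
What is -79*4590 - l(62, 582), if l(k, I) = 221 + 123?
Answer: -362954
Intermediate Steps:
l(k, I) = 344
-79*4590 - l(62, 582) = -79*4590 - 1*344 = -362610 - 344 = -362954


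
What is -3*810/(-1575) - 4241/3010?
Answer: 403/3010 ≈ 0.13389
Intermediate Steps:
-3*810/(-1575) - 4241/3010 = -2430*(-1/1575) - 4241*1/3010 = 54/35 - 4241/3010 = 403/3010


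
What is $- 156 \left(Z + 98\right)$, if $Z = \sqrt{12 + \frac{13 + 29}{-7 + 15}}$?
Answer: $-15288 - 78 \sqrt{69} \approx -15936.0$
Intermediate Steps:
$Z = \frac{\sqrt{69}}{2}$ ($Z = \sqrt{12 + \frac{42}{8}} = \sqrt{12 + 42 \cdot \frac{1}{8}} = \sqrt{12 + \frac{21}{4}} = \sqrt{\frac{69}{4}} = \frac{\sqrt{69}}{2} \approx 4.1533$)
$- 156 \left(Z + 98\right) = - 156 \left(\frac{\sqrt{69}}{2} + 98\right) = - 156 \left(98 + \frac{\sqrt{69}}{2}\right) = -15288 - 78 \sqrt{69}$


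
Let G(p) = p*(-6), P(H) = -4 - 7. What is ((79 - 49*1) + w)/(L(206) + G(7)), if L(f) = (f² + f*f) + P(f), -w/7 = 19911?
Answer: -46449/28273 ≈ -1.6429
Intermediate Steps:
P(H) = -11
G(p) = -6*p
w = -139377 (w = -7*19911 = -139377)
L(f) = -11 + 2*f² (L(f) = (f² + f*f) - 11 = (f² + f²) - 11 = 2*f² - 11 = -11 + 2*f²)
((79 - 49*1) + w)/(L(206) + G(7)) = ((79 - 49*1) - 139377)/((-11 + 2*206²) - 6*7) = ((79 - 49) - 139377)/((-11 + 2*42436) - 42) = (30 - 139377)/((-11 + 84872) - 42) = -139347/(84861 - 42) = -139347/84819 = -139347*1/84819 = -46449/28273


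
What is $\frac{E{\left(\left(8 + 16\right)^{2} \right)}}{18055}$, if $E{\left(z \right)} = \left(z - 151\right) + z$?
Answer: $\frac{1001}{18055} \approx 0.055442$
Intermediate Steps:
$E{\left(z \right)} = -151 + 2 z$ ($E{\left(z \right)} = \left(-151 + z\right) + z = -151 + 2 z$)
$\frac{E{\left(\left(8 + 16\right)^{2} \right)}}{18055} = \frac{-151 + 2 \left(8 + 16\right)^{2}}{18055} = \left(-151 + 2 \cdot 24^{2}\right) \frac{1}{18055} = \left(-151 + 2 \cdot 576\right) \frac{1}{18055} = \left(-151 + 1152\right) \frac{1}{18055} = 1001 \cdot \frac{1}{18055} = \frac{1001}{18055}$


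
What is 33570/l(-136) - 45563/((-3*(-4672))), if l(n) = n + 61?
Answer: -31595623/70080 ≈ -450.85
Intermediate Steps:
l(n) = 61 + n
33570/l(-136) - 45563/((-3*(-4672))) = 33570/(61 - 136) - 45563/((-3*(-4672))) = 33570/(-75) - 45563/14016 = 33570*(-1/75) - 45563*1/14016 = -2238/5 - 45563/14016 = -31595623/70080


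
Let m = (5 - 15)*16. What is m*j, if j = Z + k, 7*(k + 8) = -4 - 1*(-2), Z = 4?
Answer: 4800/7 ≈ 685.71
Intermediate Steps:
k = -58/7 (k = -8 + (-4 - 1*(-2))/7 = -8 + (-4 + 2)/7 = -8 + (1/7)*(-2) = -8 - 2/7 = -58/7 ≈ -8.2857)
m = -160 (m = -10*16 = -160)
j = -30/7 (j = 4 - 58/7 = -30/7 ≈ -4.2857)
m*j = -160*(-30/7) = 4800/7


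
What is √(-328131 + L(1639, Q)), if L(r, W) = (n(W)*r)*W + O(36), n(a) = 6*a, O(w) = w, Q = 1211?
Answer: √14421439419 ≈ 1.2009e+5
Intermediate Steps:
L(r, W) = 36 + 6*r*W² (L(r, W) = ((6*W)*r)*W + 36 = (6*W*r)*W + 36 = 6*r*W² + 36 = 36 + 6*r*W²)
√(-328131 + L(1639, Q)) = √(-328131 + (36 + 6*1639*1211²)) = √(-328131 + (36 + 6*1639*1466521)) = √(-328131 + (36 + 14421767514)) = √(-328131 + 14421767550) = √14421439419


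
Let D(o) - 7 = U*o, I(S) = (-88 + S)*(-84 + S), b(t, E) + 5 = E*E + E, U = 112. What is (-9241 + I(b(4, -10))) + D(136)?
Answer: 5995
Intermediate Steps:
b(t, E) = -5 + E + E² (b(t, E) = -5 + (E*E + E) = -5 + (E² + E) = -5 + (E + E²) = -5 + E + E²)
D(o) = 7 + 112*o
(-9241 + I(b(4, -10))) + D(136) = (-9241 + (7392 + (-5 - 10 + (-10)²)² - 172*(-5 - 10 + (-10)²))) + (7 + 112*136) = (-9241 + (7392 + (-5 - 10 + 100)² - 172*(-5 - 10 + 100))) + (7 + 15232) = (-9241 + (7392 + 85² - 172*85)) + 15239 = (-9241 + (7392 + 7225 - 14620)) + 15239 = (-9241 - 3) + 15239 = -9244 + 15239 = 5995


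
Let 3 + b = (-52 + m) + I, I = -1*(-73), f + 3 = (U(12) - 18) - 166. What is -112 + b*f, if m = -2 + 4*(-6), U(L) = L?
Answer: 1288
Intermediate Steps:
f = -175 (f = -3 + ((12 - 18) - 166) = -3 + (-6 - 166) = -3 - 172 = -175)
m = -26 (m = -2 - 24 = -26)
I = 73
b = -8 (b = -3 + ((-52 - 26) + 73) = -3 + (-78 + 73) = -3 - 5 = -8)
-112 + b*f = -112 - 8*(-175) = -112 + 1400 = 1288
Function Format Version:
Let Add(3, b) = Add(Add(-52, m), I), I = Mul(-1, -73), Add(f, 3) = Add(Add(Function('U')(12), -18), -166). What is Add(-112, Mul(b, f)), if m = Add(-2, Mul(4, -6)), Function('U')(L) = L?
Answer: 1288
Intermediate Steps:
f = -175 (f = Add(-3, Add(Add(12, -18), -166)) = Add(-3, Add(-6, -166)) = Add(-3, -172) = -175)
m = -26 (m = Add(-2, -24) = -26)
I = 73
b = -8 (b = Add(-3, Add(Add(-52, -26), 73)) = Add(-3, Add(-78, 73)) = Add(-3, -5) = -8)
Add(-112, Mul(b, f)) = Add(-112, Mul(-8, -175)) = Add(-112, 1400) = 1288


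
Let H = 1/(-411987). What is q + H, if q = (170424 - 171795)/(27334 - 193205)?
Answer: 564668306/68336695677 ≈ 0.0082630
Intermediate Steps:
H = -1/411987 ≈ -2.4273e-6
q = 1371/165871 (q = -1371/(-165871) = -1371*(-1/165871) = 1371/165871 ≈ 0.0082655)
q + H = 1371/165871 - 1/411987 = 564668306/68336695677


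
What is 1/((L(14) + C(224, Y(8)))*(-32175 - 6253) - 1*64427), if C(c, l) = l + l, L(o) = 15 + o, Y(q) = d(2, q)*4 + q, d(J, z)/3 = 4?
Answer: -1/5482775 ≈ -1.8239e-7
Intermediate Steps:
d(J, z) = 12 (d(J, z) = 3*4 = 12)
Y(q) = 48 + q (Y(q) = 12*4 + q = 48 + q)
C(c, l) = 2*l
1/((L(14) + C(224, Y(8)))*(-32175 - 6253) - 1*64427) = 1/(((15 + 14) + 2*(48 + 8))*(-32175 - 6253) - 1*64427) = 1/((29 + 2*56)*(-38428) - 64427) = 1/((29 + 112)*(-38428) - 64427) = 1/(141*(-38428) - 64427) = 1/(-5418348 - 64427) = 1/(-5482775) = -1/5482775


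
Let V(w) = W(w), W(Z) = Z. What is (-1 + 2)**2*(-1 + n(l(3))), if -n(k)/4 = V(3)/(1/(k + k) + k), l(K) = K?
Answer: -91/19 ≈ -4.7895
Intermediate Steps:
V(w) = w
n(k) = -12/(k + 1/(2*k)) (n(k) = -12/(1/(k + k) + k) = -12/(1/(2*k) + k) = -12/(k + 1/(2*k)))
(-1 + 2)**2*(-1 + n(l(3))) = (-1 + 2)**2*(-1 - 24*3/(1 + 2*3**2)) = 1**2*(-1 - 24*3/(1 + 2*9)) = 1*(-1 - 24*3/(1 + 18)) = 1*(-1 - 24*3/19) = 1*(-1 - 24*3*1/19) = 1*(-1 - 72/19) = 1*(-91/19) = -91/19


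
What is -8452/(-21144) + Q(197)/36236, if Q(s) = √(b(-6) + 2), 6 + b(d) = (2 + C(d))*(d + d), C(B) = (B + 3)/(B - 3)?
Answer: 2113/5286 + I*√2/9059 ≈ 0.39973 + 0.00015611*I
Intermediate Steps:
C(B) = (3 + B)/(-3 + B)
b(d) = -6 + 2*d*(2 + (3 + d)/(-3 + d)) (b(d) = -6 + (2 + (3 + d)/(-3 + d))*(d + d) = -6 + (2 + (3 + d)/(-3 + d))*(2*d) = -6 + 2*d*(2 + (3 + d)/(-3 + d)))
Q(s) = 4*I*√2 (Q(s) = √(6*(3 + (-6)² - 2*(-6))/(-3 - 6) + 2) = √(6*(3 + 36 + 12)/(-9) + 2) = √(6*(-⅑)*51 + 2) = √(-34 + 2) = √(-32) = 4*I*√2)
-8452/(-21144) + Q(197)/36236 = -8452/(-21144) + (4*I*√2)/36236 = -8452*(-1/21144) + (4*I*√2)*(1/36236) = 2113/5286 + I*√2/9059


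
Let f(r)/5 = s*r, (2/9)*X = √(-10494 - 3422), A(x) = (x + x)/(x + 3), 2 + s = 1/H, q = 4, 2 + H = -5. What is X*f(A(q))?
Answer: -5400*I*√71/7 ≈ -6500.2*I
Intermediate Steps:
H = -7 (H = -2 - 5 = -7)
s = -15/7 (s = -2 + 1/(-7) = -2 - ⅐ = -15/7 ≈ -2.1429)
A(x) = 2*x/(3 + x) (A(x) = (2*x)/(3 + x) = 2*x/(3 + x))
X = 63*I*√71 (X = 9*√(-10494 - 3422)/2 = 9*√(-13916)/2 = 9*(14*I*√71)/2 = 63*I*√71 ≈ 530.85*I)
f(r) = -75*r/7 (f(r) = 5*(-15*r/7) = -75*r/7)
X*f(A(q)) = (63*I*√71)*(-150*4/(7*(3 + 4))) = (63*I*√71)*(-150*4/(7*7)) = (63*I*√71)*(-75/7*8/7) = (63*I*√71)*(-600/49) = -5400*I*√71/7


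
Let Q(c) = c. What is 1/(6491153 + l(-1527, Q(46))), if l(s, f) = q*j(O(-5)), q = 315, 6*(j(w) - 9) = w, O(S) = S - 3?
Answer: 1/6493568 ≈ 1.5400e-7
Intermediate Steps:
O(S) = -3 + S
j(w) = 9 + w/6
l(s, f) = 2415 (l(s, f) = 315*(9 + (-3 - 5)/6) = 315*(9 + (⅙)*(-8)) = 315*(9 - 4/3) = 315*(23/3) = 2415)
1/(6491153 + l(-1527, Q(46))) = 1/(6491153 + 2415) = 1/6493568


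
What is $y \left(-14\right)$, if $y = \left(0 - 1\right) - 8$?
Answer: $126$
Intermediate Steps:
$y = -9$ ($y = -1 - 8 = -9$)
$y \left(-14\right) = \left(-9\right) \left(-14\right) = 126$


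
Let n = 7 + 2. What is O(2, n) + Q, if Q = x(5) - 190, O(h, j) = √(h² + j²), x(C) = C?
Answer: -185 + √85 ≈ -175.78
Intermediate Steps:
n = 9
Q = -185 (Q = 5 - 190 = -185)
O(2, n) + Q = √(2² + 9²) - 185 = √(4 + 81) - 185 = √85 - 185 = -185 + √85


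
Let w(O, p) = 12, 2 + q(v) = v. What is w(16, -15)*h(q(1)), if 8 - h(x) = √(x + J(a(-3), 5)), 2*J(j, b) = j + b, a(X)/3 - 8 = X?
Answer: 60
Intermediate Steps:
a(X) = 24 + 3*X
J(j, b) = b/2 + j/2 (J(j, b) = (j + b)/2 = (b + j)/2 = b/2 + j/2)
q(v) = -2 + v
h(x) = 8 - √(10 + x) (h(x) = 8 - √(x + ((½)*5 + (24 + 3*(-3))/2)) = 8 - √(x + (5/2 + (24 - 9)/2)) = 8 - √(x + (5/2 + (½)*15)) = 8 - √(x + (5/2 + 15/2)) = 8 - √(x + 10) = 8 - √(10 + x))
w(16, -15)*h(q(1)) = 12*(8 - √(10 + (-2 + 1))) = 12*(8 - √(10 - 1)) = 12*(8 - √9) = 12*(8 - 1*3) = 12*(8 - 3) = 12*5 = 60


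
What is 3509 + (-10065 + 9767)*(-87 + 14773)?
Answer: -4372919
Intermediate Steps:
3509 + (-10065 + 9767)*(-87 + 14773) = 3509 - 298*14686 = 3509 - 4376428 = -4372919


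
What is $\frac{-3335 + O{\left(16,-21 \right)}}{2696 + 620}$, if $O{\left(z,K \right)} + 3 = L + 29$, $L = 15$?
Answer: $- \frac{1647}{1658} \approx -0.99337$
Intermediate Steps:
$O{\left(z,K \right)} = 41$ ($O{\left(z,K \right)} = -3 + \left(15 + 29\right) = -3 + 44 = 41$)
$\frac{-3335 + O{\left(16,-21 \right)}}{2696 + 620} = \frac{-3335 + 41}{2696 + 620} = - \frac{3294}{3316} = \left(-3294\right) \frac{1}{3316} = - \frac{1647}{1658}$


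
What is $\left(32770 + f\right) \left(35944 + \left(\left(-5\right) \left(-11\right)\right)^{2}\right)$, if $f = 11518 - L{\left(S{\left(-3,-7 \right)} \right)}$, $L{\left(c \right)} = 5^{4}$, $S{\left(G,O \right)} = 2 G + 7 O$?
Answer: $1701503447$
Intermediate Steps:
$L{\left(c \right)} = 625$
$f = 10893$ ($f = 11518 - 625 = 10893$)
$\left(32770 + f\right) \left(35944 + \left(\left(-5\right) \left(-11\right)\right)^{2}\right) = \left(32770 + 10893\right) \left(35944 + \left(\left(-5\right) \left(-11\right)\right)^{2}\right) = 43663 \left(35944 + 55^{2}\right) = 43663 \left(35944 + 3025\right) = 43663 \cdot 38969 = 1701503447$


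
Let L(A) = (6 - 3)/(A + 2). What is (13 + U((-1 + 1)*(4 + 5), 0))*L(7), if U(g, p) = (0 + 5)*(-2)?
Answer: 1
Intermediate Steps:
L(A) = 3/(2 + A)
U(g, p) = -10 (U(g, p) = 5*(-2) = -10)
(13 + U((-1 + 1)*(4 + 5), 0))*L(7) = (13 - 10)*(3/(2 + 7)) = 3*(3/9) = 3*(3*(⅑)) = 3*(⅓) = 1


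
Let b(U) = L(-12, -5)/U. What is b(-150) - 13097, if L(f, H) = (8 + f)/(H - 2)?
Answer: -6875927/525 ≈ -13097.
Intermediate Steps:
L(f, H) = (8 + f)/(-2 + H)
b(U) = 4/(7*U) (b(U) = ((8 - 12)/(-2 - 5))/U = (-4/(-7))/U = (-⅐*(-4))/U = 4/(7*U))
b(-150) - 13097 = (4/7)/(-150) - 13097 = (4/7)*(-1/150) - 13097 = -2/525 - 13097 = -6875927/525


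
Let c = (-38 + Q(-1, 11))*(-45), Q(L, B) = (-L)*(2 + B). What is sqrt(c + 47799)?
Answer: 18*sqrt(151) ≈ 221.19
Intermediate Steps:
Q(L, B) = -L*(2 + B)
c = 1125 (c = (-38 - 1*(-1)*(2 + 11))*(-45) = (-38 - 1*(-1)*13)*(-45) = (-38 + 13)*(-45) = -25*(-45) = 1125)
sqrt(c + 47799) = sqrt(1125 + 47799) = sqrt(48924) = 18*sqrt(151)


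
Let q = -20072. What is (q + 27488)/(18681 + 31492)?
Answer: 7416/50173 ≈ 0.14781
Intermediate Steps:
(q + 27488)/(18681 + 31492) = (-20072 + 27488)/(18681 + 31492) = 7416/50173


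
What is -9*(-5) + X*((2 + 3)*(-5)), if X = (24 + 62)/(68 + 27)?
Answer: 425/19 ≈ 22.368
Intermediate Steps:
X = 86/95 ≈ 0.90526
-9*(-5) + X*((2 + 3)*(-5)) = -9*(-5) + 86*((2 + 3)*(-5))/95 = 45 + 86*(5*(-5))/95 = 45 + (86/95)*(-25) = 45 - 430/19 = 425/19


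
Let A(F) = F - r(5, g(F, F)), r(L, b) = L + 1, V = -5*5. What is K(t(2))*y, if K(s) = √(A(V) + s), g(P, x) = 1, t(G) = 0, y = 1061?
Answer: 1061*I*√31 ≈ 5907.4*I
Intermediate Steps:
V = -25
r(L, b) = 1 + L
A(F) = -6 + F (A(F) = F - (1 + 5) = F - 1*6 = F - 6 = -6 + F)
K(s) = √(-31 + s) (K(s) = √((-6 - 25) + s) = √(-31 + s))
K(t(2))*y = √(-31 + 0)*1061 = √(-31)*1061 = (I*√31)*1061 = 1061*I*√31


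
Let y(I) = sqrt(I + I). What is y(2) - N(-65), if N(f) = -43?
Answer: 45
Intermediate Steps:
y(I) = sqrt(2)*sqrt(I) (y(I) = sqrt(2*I) = sqrt(2)*sqrt(I))
y(2) - N(-65) = sqrt(2)*sqrt(2) - 1*(-43) = 2 + 43 = 45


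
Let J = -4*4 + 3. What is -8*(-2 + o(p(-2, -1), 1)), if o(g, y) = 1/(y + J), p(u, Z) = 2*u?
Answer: 50/3 ≈ 16.667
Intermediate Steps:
J = -13 (J = -16 + 3 = -13)
o(g, y) = 1/(-13 + y) (o(g, y) = 1/(y - 13) = 1/(-13 + y))
-8*(-2 + o(p(-2, -1), 1)) = -8*(-2 + 1/(-13 + 1)) = -8*(-2 + 1/(-12)) = -8*(-2 - 1/12) = -8*(-25/12) = 50/3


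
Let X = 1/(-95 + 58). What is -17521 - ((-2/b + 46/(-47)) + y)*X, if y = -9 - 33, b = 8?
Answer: -121884203/6956 ≈ -17522.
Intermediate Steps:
X = -1/37 (X = 1/(-37) = -1/37 ≈ -0.027027)
y = -42
-17521 - ((-2/b + 46/(-47)) + y)*X = -17521 - ((-2/8 + 46/(-47)) - 42)*(-1)/37 = -17521 - ((-2*⅛ + 46*(-1/47)) - 42)*(-1)/37 = -17521 - ((-¼ - 46/47) - 42)*(-1)/37 = -17521 - (-231/188 - 42)*(-1)/37 = -17521 - (-8127)*(-1)/(188*37) = -17521 - 1*8127/6956 = -17521 - 8127/6956 = -121884203/6956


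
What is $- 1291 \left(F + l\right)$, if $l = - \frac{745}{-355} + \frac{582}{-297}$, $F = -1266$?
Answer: $\frac{11486978467}{7029} \approx 1.6342 \cdot 10^{6}$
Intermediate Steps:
$l = \frac{977}{7029}$ ($l = \left(-745\right) \left(- \frac{1}{355}\right) + 582 \left(- \frac{1}{297}\right) = \frac{149}{71} - \frac{194}{99} = \frac{977}{7029} \approx 0.139$)
$- 1291 \left(F + l\right) = - 1291 \left(-1266 + \frac{977}{7029}\right) = \left(-1291\right) \left(- \frac{8897737}{7029}\right) = \frac{11486978467}{7029}$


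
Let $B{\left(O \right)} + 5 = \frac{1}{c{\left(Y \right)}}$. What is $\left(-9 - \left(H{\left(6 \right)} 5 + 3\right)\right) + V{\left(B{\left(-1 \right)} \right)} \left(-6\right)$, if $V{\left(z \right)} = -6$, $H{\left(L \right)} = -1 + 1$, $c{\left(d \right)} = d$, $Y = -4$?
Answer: $24$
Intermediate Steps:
$H{\left(L \right)} = 0$
$B{\left(O \right)} = - \frac{21}{4}$ ($B{\left(O \right)} = -5 + \frac{1}{-4} = -5 - \frac{1}{4} = - \frac{21}{4}$)
$\left(-9 - \left(H{\left(6 \right)} 5 + 3\right)\right) + V{\left(B{\left(-1 \right)} \right)} \left(-6\right) = \left(-9 - \left(0 \cdot 5 + 3\right)\right) - -36 = \left(-9 - \left(0 + 3\right)\right) + 36 = \left(-9 - 3\right) + 36 = -12 + 36 = 24$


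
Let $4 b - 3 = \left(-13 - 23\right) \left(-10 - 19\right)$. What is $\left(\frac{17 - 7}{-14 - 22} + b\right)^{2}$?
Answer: $\frac{88604569}{1296} \approx 68368.0$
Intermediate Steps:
$b = \frac{1047}{4}$ ($b = \frac{3}{4} + \frac{\left(-13 - 23\right) \left(-10 - 19\right)}{4} = \frac{3}{4} + \frac{\left(-36\right) \left(-29\right)}{4} = \frac{3}{4} + \frac{1}{4} \cdot 1044 = \frac{3}{4} + 261 = \frac{1047}{4} \approx 261.75$)
$\left(\frac{17 - 7}{-14 - 22} + b\right)^{2} = \left(\frac{17 - 7}{-14 - 22} + \frac{1047}{4}\right)^{2} = \left(\frac{10}{-36} + \frac{1047}{4}\right)^{2} = \left(10 \left(- \frac{1}{36}\right) + \frac{1047}{4}\right)^{2} = \left(- \frac{5}{18} + \frac{1047}{4}\right)^{2} = \left(\frac{9413}{36}\right)^{2} = \frac{88604569}{1296}$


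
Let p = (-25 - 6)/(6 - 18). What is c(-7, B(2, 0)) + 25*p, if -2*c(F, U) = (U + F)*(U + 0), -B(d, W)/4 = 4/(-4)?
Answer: 847/12 ≈ 70.583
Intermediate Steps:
B(d, W) = 4 (B(d, W) = -16/(-4) = -16*(-1)/4 = -4*(-1) = 4)
c(F, U) = -U*(F + U)/2 (c(F, U) = -(U + F)*(U + 0)/2 = -(F + U)*U/2 = -U*(F + U)/2)
p = 31/12 (p = -31/(-12) = -31*(-1/12) = 31/12 ≈ 2.5833)
c(-7, B(2, 0)) + 25*p = -½*4*(-7 + 4) + 25*(31/12) = -½*4*(-3) + 775/12 = 6 + 775/12 = 847/12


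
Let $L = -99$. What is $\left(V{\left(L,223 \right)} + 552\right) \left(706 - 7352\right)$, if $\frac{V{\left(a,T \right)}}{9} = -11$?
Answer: $-3010638$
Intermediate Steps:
$V{\left(a,T \right)} = -99$ ($V{\left(a,T \right)} = 9 \left(-11\right) = -99$)
$\left(V{\left(L,223 \right)} + 552\right) \left(706 - 7352\right) = \left(-99 + 552\right) \left(706 - 7352\right) = 453 \left(-6646\right) = -3010638$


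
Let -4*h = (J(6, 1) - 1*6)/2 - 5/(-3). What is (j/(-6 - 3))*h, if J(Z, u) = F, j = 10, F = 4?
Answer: 5/27 ≈ 0.18519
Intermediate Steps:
J(Z, u) = 4
h = -⅙ (h = -((4 - 1*6)/2 - 5/(-3))/4 = -((4 - 6)*(½) - 5*(-⅓))/4 = -(-2*½ + 5/3)/4 = -(-1 + 5/3)/4 = -¼*⅔ = -⅙ ≈ -0.16667)
(j/(-6 - 3))*h = (10/(-6 - 3))*(-⅙) = (10/(-9))*(-⅙) = -⅑*10*(-⅙) = -10/9*(-⅙) = 5/27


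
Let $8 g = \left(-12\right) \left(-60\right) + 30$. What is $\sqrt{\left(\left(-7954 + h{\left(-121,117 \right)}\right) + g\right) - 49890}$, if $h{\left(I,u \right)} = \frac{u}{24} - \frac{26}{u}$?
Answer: $\frac{i \sqrt{8315366}}{12} \approx 240.3 i$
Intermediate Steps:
$g = \frac{375}{4}$ ($g = \frac{\left(-12\right) \left(-60\right) + 30}{8} = \frac{720 + 30}{8} = \frac{1}{8} \cdot 750 = \frac{375}{4} \approx 93.75$)
$h{\left(I,u \right)} = - \frac{26}{u} + \frac{u}{24}$ ($h{\left(I,u \right)} = u \frac{1}{24} - \frac{26}{u} = \frac{u}{24} - \frac{26}{u} = - \frac{26}{u} + \frac{u}{24}$)
$\sqrt{\left(\left(-7954 + h{\left(-121,117 \right)}\right) + g\right) - 49890} = \sqrt{\left(\left(-7954 + \left(- \frac{26}{117} + \frac{1}{24} \cdot 117\right)\right) + \frac{375}{4}\right) - 49890} = \sqrt{\left(\left(-7954 + \left(\left(-26\right) \frac{1}{117} + \frac{39}{8}\right)\right) + \frac{375}{4}\right) - 49890} = \sqrt{\left(\left(-7954 + \left(- \frac{2}{9} + \frac{39}{8}\right)\right) + \frac{375}{4}\right) - 49890} = \sqrt{\left(\left(-7954 + \frac{335}{72}\right) + \frac{375}{4}\right) - 49890} = \sqrt{\left(- \frac{572353}{72} + \frac{375}{4}\right) - 49890} = \sqrt{- \frac{565603}{72} - 49890} = \sqrt{- \frac{4157683}{72}} = \frac{i \sqrt{8315366}}{12}$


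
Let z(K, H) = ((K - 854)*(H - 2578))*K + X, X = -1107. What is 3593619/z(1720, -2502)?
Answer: -3593619/7566762707 ≈ -0.00047492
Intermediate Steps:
z(K, H) = -1107 + K*(-2578 + H)*(-854 + K) (z(K, H) = ((K - 854)*(H - 2578))*K - 1107 = ((-854 + K)*(-2578 + H))*K - 1107 = ((-2578 + H)*(-854 + K))*K - 1107 = K*(-2578 + H)*(-854 + K) - 1107 = -1107 + K*(-2578 + H)*(-854 + K))
3593619/z(1720, -2502) = 3593619/(-1107 - 2578*1720² + 2201612*1720 - 2502*1720² - 854*(-2502)*1720) = 3593619/(-1107 - 2578*2958400 + 3786772640 - 2502*2958400 + 3675137760) = 3593619/(-1107 - 7626755200 + 3786772640 - 7401916800 + 3675137760) = 3593619/(-7566762707) = 3593619*(-1/7566762707) = -3593619/7566762707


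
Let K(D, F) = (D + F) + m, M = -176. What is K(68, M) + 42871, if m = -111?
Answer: 42652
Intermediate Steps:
K(D, F) = -111 + D + F (K(D, F) = (D + F) - 111 = -111 + D + F)
K(68, M) + 42871 = (-111 + 68 - 176) + 42871 = -219 + 42871 = 42652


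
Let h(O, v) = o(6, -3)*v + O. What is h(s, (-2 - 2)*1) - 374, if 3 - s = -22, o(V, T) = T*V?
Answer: -277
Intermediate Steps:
s = 25 (s = 3 - 1*(-22) = 3 + 22 = 25)
h(O, v) = O - 18*v (h(O, v) = (-3*6)*v + O = -18*v + O = O - 18*v)
h(s, (-2 - 2)*1) - 374 = (25 - 18*(-2 - 2)) - 374 = (25 - (-72)) - 374 = (25 - 18*(-4)) - 374 = (25 + 72) - 374 = 97 - 374 = -277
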